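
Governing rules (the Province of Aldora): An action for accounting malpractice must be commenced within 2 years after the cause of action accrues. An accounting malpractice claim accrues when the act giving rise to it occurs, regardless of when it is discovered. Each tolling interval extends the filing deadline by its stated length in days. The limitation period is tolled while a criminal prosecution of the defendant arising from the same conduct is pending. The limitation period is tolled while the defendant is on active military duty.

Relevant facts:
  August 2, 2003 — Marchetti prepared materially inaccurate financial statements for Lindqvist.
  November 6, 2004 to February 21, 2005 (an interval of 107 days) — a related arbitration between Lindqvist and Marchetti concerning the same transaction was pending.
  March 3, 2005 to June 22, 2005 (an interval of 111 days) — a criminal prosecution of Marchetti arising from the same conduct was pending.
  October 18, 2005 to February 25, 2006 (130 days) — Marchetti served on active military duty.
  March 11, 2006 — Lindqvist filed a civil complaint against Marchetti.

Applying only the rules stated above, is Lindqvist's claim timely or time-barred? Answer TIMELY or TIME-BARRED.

TIMELY

The cause of action accrued on August 2, 2003, the date of the act.
2 years from August 2, 2003 is August 2, 2005.
The pending criminal prosecution from March 3, 2005 to June 22, 2005 tolled the period for 111 days, extending the deadline to November 21, 2005.
Because the defendant's active military service ran from October 18, 2005 to February 25, 2006, the deadline is extended by 130 days to March 31, 2006.
No stated provision tolls the period for a pending arbitration, so the interval from November 6, 2004 to February 21, 2005 has no effect on the deadline.
Lindqvist filed on March 11, 2006, before the March 31, 2006 deadline, so the action is timely.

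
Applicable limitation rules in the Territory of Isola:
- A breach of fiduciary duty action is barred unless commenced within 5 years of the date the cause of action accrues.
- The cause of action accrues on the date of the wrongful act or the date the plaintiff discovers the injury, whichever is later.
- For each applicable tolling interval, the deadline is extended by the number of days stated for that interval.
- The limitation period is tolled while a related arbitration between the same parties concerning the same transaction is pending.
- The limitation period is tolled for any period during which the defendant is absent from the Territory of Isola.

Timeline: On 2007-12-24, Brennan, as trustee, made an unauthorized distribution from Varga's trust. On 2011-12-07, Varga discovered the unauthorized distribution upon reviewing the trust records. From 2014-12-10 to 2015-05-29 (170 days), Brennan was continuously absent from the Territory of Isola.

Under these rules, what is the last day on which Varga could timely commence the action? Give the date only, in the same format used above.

2017-05-26

The claim accrued on 2011-12-07 — the later of the 2007-12-24 act and the 2011-12-07 discovery.
Adding the 5 years base period to 2011-12-07 gives a deadline of 2016-12-07, before any tolling.
The defendant's absence from the jurisdiction from 2014-12-10 to 2015-05-29 tolled the period for 170 days, extending the deadline to 2017-05-26.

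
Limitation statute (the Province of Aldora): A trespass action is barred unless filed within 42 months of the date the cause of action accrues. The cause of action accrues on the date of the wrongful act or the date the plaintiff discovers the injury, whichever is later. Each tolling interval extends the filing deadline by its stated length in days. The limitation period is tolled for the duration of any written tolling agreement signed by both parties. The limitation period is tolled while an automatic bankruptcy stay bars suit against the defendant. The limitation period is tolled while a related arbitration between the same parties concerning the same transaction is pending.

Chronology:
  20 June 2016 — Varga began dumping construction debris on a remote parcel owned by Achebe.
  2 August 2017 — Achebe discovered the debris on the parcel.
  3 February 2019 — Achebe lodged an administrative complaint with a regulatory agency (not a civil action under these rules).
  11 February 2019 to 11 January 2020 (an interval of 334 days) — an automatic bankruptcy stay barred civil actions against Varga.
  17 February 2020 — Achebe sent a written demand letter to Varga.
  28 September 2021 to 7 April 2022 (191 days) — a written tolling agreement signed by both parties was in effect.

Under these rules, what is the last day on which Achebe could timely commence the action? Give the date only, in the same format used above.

The claim accrued on 2 August 2017 — the later of the 20 June 2016 act and the 2 August 2017 discovery.
The untolled deadline — 42 months after 2 August 2017 — is 2 February 2021.
The automatic bankruptcy stay from 11 February 2019 to 11 January 2020 tolled the period for 334 days, extending the deadline to 2 January 2022.
The period was tolled for 191 days by the written tolling agreement (28 September 2021 to 7 April 2022), pushing the deadline to 12 July 2022.
None of the other events listed affects the running of the period under the stated rules.

12 July 2022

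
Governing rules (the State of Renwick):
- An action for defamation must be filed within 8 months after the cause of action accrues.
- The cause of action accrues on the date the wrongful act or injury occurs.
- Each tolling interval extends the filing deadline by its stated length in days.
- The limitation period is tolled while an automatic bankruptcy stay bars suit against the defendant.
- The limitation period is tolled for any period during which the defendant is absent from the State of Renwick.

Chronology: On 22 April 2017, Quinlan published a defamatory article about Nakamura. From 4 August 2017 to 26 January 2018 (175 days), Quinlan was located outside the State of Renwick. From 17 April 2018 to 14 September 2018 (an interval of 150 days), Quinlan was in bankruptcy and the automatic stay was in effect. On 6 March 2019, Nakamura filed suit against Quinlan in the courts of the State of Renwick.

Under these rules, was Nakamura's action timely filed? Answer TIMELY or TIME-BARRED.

The limitation period began to run on 22 April 2017.
8 months from 22 April 2017 is 22 December 2017.
Because the defendant's absence from the jurisdiction ran from 4 August 2017 to 26 January 2018, the deadline is extended by 175 days to 15 June 2018.
The automatic bankruptcy stay from 17 April 2018 to 14 September 2018 tolled the period for 150 days, extending the deadline to 12 November 2018.
The 6 March 2019 filing falls after the 12 November 2018 deadline; the claim is time-barred.

TIME-BARRED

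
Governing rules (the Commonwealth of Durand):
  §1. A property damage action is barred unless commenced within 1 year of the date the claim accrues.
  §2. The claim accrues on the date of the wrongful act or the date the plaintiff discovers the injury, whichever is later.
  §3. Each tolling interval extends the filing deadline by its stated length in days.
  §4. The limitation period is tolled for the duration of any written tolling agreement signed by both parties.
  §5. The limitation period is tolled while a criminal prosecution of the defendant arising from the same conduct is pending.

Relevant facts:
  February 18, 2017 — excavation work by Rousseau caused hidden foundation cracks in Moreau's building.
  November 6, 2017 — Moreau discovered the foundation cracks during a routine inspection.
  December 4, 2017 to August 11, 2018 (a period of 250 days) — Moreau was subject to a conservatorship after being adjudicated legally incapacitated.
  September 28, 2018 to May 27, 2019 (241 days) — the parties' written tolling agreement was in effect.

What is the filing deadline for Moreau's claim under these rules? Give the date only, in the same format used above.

July 5, 2019

Because discovery on November 6, 2017 post-dates the February 18, 2017 act, accrual under the later-of rule falls on November 6, 2017.
Adding the 1 year base period to November 6, 2017 gives a deadline of November 6, 2018, before any tolling.
The written tolling agreement from September 28, 2018 to May 27, 2019 tolled the period for 241 days, extending the deadline to July 5, 2019.
No stated provision tolls the period for the plaintiff's incapacity, so the interval from December 4, 2017 to August 11, 2018 has no effect on the deadline.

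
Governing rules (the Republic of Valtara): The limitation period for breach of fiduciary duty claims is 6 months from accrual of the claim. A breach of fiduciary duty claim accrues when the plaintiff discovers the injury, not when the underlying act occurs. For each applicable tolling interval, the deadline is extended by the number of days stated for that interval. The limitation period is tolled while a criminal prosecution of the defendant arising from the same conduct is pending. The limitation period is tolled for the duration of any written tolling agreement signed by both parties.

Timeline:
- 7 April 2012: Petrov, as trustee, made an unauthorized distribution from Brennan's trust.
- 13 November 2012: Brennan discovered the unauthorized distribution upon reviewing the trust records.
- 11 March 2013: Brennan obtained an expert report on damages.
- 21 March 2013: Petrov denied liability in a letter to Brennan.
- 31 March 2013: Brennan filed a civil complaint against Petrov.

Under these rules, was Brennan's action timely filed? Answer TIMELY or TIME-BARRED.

Accrual is tied to discovery, so the period began on 13 November 2012 rather than on 7 April 2012 when the act occurred.
The untolled deadline — 6 months after 13 November 2012 — is 13 May 2013.
The other events in the timeline have no effect on the limitation period under the stated rules.
Brennan filed on 31 March 2013, before the 13 May 2013 deadline, so the action is timely.

TIMELY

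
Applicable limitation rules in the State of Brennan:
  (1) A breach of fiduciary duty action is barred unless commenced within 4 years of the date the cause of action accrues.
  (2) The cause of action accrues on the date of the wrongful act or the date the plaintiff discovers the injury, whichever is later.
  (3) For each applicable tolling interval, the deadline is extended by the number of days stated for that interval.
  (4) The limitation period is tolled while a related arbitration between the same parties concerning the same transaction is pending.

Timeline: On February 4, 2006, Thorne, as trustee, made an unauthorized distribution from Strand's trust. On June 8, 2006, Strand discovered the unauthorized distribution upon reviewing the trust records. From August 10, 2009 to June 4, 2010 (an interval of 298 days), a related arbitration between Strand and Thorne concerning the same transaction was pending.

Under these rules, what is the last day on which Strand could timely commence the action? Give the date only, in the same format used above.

Taking the later of the act (February 4, 2006) and discovery (June 8, 2006), the claim accrued on June 8, 2006.
Adding the 4 years base period to June 8, 2006 gives a deadline of June 8, 2010, before any tolling.
The pending related arbitration from August 10, 2009 to June 4, 2010 tolled the period for 298 days, extending the deadline to April 2, 2011.

April 2, 2011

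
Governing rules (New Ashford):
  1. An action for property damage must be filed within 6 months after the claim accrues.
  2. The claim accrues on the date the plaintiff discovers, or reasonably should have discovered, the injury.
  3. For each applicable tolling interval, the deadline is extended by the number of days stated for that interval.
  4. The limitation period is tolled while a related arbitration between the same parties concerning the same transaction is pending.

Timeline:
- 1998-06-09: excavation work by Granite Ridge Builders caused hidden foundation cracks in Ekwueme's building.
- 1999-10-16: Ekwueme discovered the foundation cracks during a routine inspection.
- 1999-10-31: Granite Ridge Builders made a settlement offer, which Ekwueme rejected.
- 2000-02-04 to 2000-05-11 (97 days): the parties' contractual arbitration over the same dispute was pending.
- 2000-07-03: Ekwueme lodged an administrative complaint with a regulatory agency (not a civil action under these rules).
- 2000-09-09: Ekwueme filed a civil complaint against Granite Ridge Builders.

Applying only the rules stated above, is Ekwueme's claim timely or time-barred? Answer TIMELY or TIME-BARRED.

Under the discovery rule, the claim accrued on 1999-10-16, when Ekwueme discovered the injury — not on the 1998-06-09 date of the underlying act.
Adding the 6 months base period to 1999-10-16 gives a deadline of 2000-04-16, before any tolling.
The pending related arbitration from 2000-02-04 to 2000-05-11 tolled the period for 97 days, extending the deadline to 2000-07-22.
The other events in the timeline have no effect on the limitation period under the stated rules.
The 2000-09-09 filing falls after the 2000-07-22 deadline; the claim is time-barred.

TIME-BARRED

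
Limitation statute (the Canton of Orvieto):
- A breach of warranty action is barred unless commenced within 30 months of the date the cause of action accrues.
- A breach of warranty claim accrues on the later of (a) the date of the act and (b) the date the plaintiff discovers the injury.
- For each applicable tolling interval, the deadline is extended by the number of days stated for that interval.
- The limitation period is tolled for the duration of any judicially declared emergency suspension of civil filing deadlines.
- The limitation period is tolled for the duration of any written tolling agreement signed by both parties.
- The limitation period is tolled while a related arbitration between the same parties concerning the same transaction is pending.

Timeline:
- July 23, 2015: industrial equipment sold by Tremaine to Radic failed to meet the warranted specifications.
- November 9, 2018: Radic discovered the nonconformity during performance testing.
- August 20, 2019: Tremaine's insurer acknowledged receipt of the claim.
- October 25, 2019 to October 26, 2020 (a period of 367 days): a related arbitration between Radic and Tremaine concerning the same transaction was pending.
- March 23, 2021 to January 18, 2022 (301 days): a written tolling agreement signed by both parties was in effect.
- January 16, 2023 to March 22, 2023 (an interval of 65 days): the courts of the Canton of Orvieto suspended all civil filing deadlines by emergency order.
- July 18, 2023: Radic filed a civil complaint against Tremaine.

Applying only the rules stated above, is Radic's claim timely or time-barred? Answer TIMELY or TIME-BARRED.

The claim accrued on November 9, 2018 — the later of the July 23, 2015 act and the November 9, 2018 discovery.
The untolled deadline — 30 months after November 9, 2018 — is May 9, 2021.
The pending related arbitration from October 25, 2019 to October 26, 2020 tolled the period for 367 days, extending the deadline to May 11, 2022.
The written tolling agreement from March 23, 2021 to January 18, 2022 tolled the period for 301 days, extending the deadline to March 8, 2023.
The emergency suspension of filing deadlines from January 16, 2023 to March 22, 2023 tolled the period for 65 days, extending the deadline to May 12, 2023.
None of the other events listed affects the running of the period under the stated rules.
The July 18, 2023 filing falls after the May 12, 2023 deadline; the claim is time-barred.

TIME-BARRED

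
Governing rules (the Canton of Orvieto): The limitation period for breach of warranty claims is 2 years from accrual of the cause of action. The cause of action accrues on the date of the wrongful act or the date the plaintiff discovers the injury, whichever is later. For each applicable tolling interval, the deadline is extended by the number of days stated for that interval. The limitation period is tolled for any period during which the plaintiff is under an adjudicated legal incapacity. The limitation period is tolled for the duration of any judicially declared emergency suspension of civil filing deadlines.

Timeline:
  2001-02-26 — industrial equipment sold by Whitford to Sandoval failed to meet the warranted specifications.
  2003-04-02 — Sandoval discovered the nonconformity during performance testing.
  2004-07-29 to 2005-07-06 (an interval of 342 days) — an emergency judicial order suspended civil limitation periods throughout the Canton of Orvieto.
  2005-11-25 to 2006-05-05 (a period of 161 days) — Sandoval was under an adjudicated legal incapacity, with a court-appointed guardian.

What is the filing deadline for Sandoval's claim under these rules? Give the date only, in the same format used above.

2006-08-18

The claim accrued on 2003-04-02 — the later of the 2001-02-26 act and the 2003-04-02 discovery.
The untolled deadline — 2 years after 2003-04-02 — is 2005-04-02.
Because the emergency suspension of filing deadlines ran from 2004-07-29 to 2005-07-06, the deadline is extended by 342 days to 2006-03-10.
The period was tolled for 161 days by the plaintiff's legal incapacity (2005-11-25 to 2006-05-05), pushing the deadline to 2006-08-18.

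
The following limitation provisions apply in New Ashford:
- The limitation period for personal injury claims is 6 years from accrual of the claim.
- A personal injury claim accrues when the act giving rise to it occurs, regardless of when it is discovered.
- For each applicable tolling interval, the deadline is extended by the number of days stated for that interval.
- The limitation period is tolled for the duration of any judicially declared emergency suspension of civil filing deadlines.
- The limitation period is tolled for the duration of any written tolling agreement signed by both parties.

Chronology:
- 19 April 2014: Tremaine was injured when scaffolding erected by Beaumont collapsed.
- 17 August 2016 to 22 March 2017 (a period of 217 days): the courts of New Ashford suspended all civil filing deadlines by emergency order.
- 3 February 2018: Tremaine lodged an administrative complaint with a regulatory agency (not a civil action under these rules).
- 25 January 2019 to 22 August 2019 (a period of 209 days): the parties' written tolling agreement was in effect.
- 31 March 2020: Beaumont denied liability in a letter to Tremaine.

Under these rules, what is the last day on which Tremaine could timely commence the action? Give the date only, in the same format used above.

19 June 2021

The limitation period began to run on 19 April 2014.
The untolled deadline — 6 years after 19 April 2014 — is 19 April 2020.
The emergency suspension of filing deadlines from 17 August 2016 to 22 March 2017 tolled the period for 217 days, extending the deadline to 22 November 2020.
The period was tolled for 209 days by the written tolling agreement (25 January 2019 to 22 August 2019), pushing the deadline to 19 June 2021.
The other events in the timeline have no effect on the limitation period under the stated rules.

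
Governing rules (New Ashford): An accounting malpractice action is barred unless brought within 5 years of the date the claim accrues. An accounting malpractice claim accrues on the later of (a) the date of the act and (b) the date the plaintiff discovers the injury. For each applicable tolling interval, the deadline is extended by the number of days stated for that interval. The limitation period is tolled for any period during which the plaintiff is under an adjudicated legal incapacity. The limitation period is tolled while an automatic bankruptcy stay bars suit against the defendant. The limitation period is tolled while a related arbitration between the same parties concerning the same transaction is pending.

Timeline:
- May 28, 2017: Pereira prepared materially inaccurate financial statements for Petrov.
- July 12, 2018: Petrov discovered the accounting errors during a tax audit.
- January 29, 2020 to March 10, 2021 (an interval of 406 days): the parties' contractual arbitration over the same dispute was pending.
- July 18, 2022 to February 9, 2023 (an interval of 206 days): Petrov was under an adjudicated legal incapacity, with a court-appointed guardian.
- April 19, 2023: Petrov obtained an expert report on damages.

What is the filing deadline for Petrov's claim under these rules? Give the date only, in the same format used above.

Because discovery on July 12, 2018 post-dates the May 28, 2017 act, accrual under the later-of rule falls on July 12, 2018.
5 years from July 12, 2018 is July 12, 2023.
Because the pending related arbitration ran from January 29, 2020 to March 10, 2021, the deadline is extended by 406 days to August 21, 2024.
Because the plaintiff's legal incapacity ran from July 18, 2022 to February 9, 2023, the deadline is extended by 206 days to March 15, 2025.
Nothing else in the chronology tolls or restarts the period.

March 15, 2025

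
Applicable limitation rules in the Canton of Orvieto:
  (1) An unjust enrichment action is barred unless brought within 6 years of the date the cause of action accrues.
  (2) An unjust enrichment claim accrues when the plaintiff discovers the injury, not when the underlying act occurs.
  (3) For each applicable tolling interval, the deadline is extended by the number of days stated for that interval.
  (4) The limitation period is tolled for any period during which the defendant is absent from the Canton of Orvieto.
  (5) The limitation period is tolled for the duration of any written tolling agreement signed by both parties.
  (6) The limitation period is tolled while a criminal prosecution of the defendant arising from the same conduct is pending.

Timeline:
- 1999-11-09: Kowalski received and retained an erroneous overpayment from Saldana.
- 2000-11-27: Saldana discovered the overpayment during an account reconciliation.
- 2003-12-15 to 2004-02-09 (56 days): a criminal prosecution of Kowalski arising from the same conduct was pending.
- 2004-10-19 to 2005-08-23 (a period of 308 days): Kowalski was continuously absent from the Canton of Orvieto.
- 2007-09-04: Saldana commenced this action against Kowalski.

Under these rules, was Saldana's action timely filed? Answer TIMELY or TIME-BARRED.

Accrual is tied to discovery, so the period began on 2000-11-27 rather than on 1999-11-09 when the act occurred.
6 years from 2000-11-27 is 2006-11-27.
Because the pending criminal prosecution ran from 2003-12-15 to 2004-02-09, the deadline is extended by 56 days to 2007-01-22.
Because the defendant's absence from the jurisdiction ran from 2004-10-19 to 2005-08-23, the deadline is extended by 308 days to 2007-11-26.
The 2007-09-04 filing precedes the 2007-11-26 deadline; the claim is timely.

TIMELY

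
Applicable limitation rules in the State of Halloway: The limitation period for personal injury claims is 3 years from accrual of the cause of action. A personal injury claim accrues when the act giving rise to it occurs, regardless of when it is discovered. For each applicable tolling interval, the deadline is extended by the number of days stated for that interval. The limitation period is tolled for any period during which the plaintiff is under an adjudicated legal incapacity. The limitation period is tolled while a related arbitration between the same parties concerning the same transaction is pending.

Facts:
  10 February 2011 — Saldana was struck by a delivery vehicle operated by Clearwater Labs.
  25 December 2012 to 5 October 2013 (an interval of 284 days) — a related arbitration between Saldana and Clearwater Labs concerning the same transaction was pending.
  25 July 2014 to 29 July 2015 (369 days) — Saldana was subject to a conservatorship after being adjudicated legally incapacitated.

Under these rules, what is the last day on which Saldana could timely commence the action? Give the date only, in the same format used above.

25 November 2015

The claim accrued on 10 February 2011, when the wrongful act occurred.
3 years from 10 February 2011 is 10 February 2014.
The pending related arbitration from 25 December 2012 to 5 October 2013 tolled the period for 284 days, extending the deadline to 21 November 2014.
The plaintiff's legal incapacity from 25 July 2014 to 29 July 2015 tolled the period for 369 days, extending the deadline to 25 November 2015.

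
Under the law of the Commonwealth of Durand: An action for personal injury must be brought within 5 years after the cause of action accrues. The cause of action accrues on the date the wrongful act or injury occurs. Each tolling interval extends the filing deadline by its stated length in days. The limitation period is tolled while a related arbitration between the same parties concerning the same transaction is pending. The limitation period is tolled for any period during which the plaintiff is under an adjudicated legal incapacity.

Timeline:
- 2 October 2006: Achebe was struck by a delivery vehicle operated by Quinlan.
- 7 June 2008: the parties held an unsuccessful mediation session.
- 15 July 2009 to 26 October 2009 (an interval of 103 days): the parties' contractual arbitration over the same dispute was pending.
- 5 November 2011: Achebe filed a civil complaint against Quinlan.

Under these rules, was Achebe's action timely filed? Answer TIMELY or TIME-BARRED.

TIMELY

The cause of action accrued on 2 October 2006, the date of the act.
Adding the 5 years base period to 2 October 2006 gives a deadline of 2 October 2011, before any tolling.
The pending related arbitration from 15 July 2009 to 26 October 2009 tolled the period for 103 days, extending the deadline to 13 January 2012.
Nothing else in the chronology tolls or restarts the period.
Filing on 5 November 2011 beat the 13 January 2012 deadline — the action is timely.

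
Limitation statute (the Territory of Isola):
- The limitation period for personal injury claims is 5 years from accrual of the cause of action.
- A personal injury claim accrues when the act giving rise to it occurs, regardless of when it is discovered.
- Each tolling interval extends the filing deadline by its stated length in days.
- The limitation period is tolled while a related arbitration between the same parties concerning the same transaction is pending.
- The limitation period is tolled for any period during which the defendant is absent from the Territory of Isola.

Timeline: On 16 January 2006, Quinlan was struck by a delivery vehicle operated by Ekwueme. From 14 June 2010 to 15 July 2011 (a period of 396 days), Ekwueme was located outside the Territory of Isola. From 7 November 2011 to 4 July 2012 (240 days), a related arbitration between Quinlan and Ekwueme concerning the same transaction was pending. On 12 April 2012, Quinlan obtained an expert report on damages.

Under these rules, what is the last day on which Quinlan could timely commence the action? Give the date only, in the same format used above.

The limitation period began to run on 16 January 2006.
Adding the 5 years base period to 16 January 2006 gives a deadline of 16 January 2011, before any tolling.
The defendant's absence from the jurisdiction from 14 June 2010 to 15 July 2011 tolled the period for 396 days, extending the deadline to 16 February 2012.
Because the pending related arbitration ran from 7 November 2011 to 4 July 2012, the deadline is extended by 240 days to 13 October 2012.
None of the other events listed affects the running of the period under the stated rules.

13 October 2012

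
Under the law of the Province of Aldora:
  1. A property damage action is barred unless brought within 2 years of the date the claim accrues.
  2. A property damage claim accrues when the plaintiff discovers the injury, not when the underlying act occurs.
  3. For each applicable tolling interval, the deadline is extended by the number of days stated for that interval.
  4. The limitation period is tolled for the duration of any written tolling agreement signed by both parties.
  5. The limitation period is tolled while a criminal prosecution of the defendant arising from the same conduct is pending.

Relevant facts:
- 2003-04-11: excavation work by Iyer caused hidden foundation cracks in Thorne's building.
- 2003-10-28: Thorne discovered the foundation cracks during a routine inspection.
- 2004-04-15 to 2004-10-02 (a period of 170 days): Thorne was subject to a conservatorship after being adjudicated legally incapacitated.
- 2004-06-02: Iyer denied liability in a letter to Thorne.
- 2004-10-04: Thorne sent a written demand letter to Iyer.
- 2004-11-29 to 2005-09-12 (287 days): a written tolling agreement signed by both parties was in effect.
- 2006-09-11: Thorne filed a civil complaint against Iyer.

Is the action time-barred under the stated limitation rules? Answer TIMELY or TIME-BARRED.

Accrual is tied to discovery, so the period began on 2003-10-28 rather than on 2003-04-11 when the act occurred.
The untolled deadline — 2 years after 2003-10-28 — is 2005-10-28.
The written tolling agreement from 2004-11-29 to 2005-09-12 tolled the period for 287 days, extending the deadline to 2006-08-11.
The plaintiff's legal incapacity from 2004-04-15 to 2004-10-02 does not toll the period, because no stated rule makes the plaintiff's incapacity a tolling event.
None of the other events listed affects the running of the period under the stated rules.
Thorne filed on 2006-09-11, after the 2006-08-11 deadline, so the action is time-barred.

TIME-BARRED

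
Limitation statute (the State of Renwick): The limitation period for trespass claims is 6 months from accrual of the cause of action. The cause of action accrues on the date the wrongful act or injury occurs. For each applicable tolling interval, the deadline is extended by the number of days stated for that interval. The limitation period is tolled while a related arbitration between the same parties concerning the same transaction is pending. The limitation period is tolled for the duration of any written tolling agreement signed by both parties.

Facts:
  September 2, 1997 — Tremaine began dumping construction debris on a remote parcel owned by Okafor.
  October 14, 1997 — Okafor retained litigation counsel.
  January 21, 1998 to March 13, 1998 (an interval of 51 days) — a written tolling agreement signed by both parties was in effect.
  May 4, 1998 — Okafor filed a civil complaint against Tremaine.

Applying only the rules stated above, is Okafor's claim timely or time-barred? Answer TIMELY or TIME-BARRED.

The limitation period began to run on September 2, 1997.
Adding the 6 months base period to September 2, 1997 gives a deadline of March 2, 1998, before any tolling.
The period was tolled for 51 days by the written tolling agreement (January 21, 1998 to March 13, 1998), pushing the deadline to April 22, 1998.
The other events in the timeline have no effect on the limitation period under the stated rules.
Filing on May 4, 1998 missed the April 22, 1998 deadline — the action is time-barred.

TIME-BARRED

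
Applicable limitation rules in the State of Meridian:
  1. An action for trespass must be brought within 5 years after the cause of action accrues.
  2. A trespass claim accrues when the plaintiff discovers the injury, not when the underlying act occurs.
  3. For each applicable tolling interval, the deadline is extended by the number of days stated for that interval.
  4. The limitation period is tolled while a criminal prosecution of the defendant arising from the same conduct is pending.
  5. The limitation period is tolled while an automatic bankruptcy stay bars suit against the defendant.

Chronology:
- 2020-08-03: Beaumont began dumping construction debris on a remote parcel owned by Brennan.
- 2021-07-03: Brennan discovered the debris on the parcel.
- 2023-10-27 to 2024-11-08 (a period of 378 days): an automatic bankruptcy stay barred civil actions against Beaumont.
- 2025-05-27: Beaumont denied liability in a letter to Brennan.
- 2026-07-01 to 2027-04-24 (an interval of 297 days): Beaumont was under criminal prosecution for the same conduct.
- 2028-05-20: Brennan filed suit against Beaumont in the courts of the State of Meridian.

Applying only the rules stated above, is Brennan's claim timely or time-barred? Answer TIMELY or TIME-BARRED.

TIME-BARRED

The claim did not accrue until Brennan discovered the injury on 2021-07-03; the 2020-08-03 act date does not start the clock under the stated rule.
5 years from 2021-07-03 is 2026-07-03.
Because the automatic bankruptcy stay ran from 2023-10-27 to 2024-11-08, the deadline is extended by 378 days to 2027-07-16.
Because the pending criminal prosecution ran from 2026-07-01 to 2027-04-24, the deadline is extended by 297 days to 2028-05-08.
Nothing else in the chronology tolls or restarts the period.
Filing on 2028-05-20 missed the 2028-05-08 deadline — the action is time-barred.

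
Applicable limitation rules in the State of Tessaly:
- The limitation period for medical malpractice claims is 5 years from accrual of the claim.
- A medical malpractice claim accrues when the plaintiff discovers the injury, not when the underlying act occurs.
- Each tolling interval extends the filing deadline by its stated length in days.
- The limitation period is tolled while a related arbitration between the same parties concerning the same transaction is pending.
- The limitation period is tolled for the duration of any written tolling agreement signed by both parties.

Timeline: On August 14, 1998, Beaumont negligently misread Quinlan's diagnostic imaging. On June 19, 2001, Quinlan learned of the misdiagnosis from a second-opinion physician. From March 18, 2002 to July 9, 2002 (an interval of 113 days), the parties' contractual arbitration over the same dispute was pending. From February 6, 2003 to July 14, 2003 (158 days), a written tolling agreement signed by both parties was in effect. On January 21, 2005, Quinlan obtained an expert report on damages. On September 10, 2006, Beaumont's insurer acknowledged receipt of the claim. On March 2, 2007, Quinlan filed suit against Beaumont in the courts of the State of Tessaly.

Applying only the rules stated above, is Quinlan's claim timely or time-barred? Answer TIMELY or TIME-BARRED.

Under the discovery rule, the claim accrued on June 19, 2001, when Quinlan discovered the injury — not on the August 14, 1998 date of the underlying act.
The untolled deadline — 5 years after June 19, 2001 — is June 19, 2006.
The period was tolled for 113 days by the pending related arbitration (March 18, 2002 to July 9, 2002), pushing the deadline to October 10, 2006.
The written tolling agreement from February 6, 2003 to July 14, 2003 tolled the period for 158 days, extending the deadline to March 17, 2007.
Nothing else in the chronology tolls or restarts the period.
The March 2, 2007 filing precedes the March 17, 2007 deadline; the claim is timely.

TIMELY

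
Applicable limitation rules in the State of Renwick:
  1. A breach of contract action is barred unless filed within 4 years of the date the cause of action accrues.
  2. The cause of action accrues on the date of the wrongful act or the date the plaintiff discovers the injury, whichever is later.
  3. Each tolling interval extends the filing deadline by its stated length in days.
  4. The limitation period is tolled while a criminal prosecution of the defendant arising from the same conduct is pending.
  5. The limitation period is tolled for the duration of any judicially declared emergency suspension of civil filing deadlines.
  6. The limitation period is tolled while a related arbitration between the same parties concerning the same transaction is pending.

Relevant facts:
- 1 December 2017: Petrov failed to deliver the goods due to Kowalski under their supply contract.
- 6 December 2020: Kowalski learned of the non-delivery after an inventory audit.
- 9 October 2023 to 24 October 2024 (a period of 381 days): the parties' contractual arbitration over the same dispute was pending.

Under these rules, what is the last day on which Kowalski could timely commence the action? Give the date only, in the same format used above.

Taking the later of the act (1 December 2017) and discovery (6 December 2020), the claim accrued on 6 December 2020.
4 years from 6 December 2020 is 6 December 2024.
The period was tolled for 381 days by the pending related arbitration (9 October 2023 to 24 October 2024), pushing the deadline to 22 December 2025.

22 December 2025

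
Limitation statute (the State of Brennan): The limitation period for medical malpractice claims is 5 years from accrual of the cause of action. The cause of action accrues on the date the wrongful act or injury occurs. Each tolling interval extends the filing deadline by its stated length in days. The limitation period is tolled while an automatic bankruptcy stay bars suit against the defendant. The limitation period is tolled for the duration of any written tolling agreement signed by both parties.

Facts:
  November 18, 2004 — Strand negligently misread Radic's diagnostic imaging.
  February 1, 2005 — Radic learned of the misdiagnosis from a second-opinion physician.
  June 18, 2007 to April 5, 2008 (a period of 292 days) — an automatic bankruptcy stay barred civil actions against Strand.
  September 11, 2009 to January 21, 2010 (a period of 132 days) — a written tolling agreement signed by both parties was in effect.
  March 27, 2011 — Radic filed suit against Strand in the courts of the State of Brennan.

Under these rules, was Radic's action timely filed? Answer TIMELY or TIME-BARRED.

The claim accrued on November 18, 2004, when the wrongful act occurred; under the stated occurrence rule the February 1, 2005 discovery does not delay accrual.
Adding the 5 years base period to November 18, 2004 gives a deadline of November 18, 2009, before any tolling.
The automatic bankruptcy stay from June 18, 2007 to April 5, 2008 tolled the period for 292 days, extending the deadline to September 6, 2010.
The period was tolled for 132 days by the written tolling agreement (September 11, 2009 to January 21, 2010), pushing the deadline to January 16, 2011.
The March 27, 2011 filing falls after the January 16, 2011 deadline; the claim is time-barred.

TIME-BARRED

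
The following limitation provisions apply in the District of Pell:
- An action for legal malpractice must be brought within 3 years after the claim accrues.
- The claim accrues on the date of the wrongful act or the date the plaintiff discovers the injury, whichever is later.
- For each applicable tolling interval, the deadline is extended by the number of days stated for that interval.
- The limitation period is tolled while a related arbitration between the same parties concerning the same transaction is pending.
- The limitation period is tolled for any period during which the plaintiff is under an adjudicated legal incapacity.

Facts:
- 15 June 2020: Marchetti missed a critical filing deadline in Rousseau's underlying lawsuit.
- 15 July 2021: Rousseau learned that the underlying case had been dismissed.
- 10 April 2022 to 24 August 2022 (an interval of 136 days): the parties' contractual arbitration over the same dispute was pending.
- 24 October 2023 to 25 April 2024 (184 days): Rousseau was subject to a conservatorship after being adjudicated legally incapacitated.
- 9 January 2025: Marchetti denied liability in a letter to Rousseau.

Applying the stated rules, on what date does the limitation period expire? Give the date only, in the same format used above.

31 May 2025

Taking the later of the act (15 June 2020) and discovery (15 July 2021), the claim accrued on 15 July 2021.
3 years from 15 July 2021 is 15 July 2024.
The period was tolled for 136 days by the pending related arbitration (10 April 2022 to 24 August 2022), pushing the deadline to 28 November 2024.
Because the plaintiff's legal incapacity ran from 24 October 2023 to 25 April 2024, the deadline is extended by 184 days to 31 May 2025.
Nothing else in the chronology tolls or restarts the period.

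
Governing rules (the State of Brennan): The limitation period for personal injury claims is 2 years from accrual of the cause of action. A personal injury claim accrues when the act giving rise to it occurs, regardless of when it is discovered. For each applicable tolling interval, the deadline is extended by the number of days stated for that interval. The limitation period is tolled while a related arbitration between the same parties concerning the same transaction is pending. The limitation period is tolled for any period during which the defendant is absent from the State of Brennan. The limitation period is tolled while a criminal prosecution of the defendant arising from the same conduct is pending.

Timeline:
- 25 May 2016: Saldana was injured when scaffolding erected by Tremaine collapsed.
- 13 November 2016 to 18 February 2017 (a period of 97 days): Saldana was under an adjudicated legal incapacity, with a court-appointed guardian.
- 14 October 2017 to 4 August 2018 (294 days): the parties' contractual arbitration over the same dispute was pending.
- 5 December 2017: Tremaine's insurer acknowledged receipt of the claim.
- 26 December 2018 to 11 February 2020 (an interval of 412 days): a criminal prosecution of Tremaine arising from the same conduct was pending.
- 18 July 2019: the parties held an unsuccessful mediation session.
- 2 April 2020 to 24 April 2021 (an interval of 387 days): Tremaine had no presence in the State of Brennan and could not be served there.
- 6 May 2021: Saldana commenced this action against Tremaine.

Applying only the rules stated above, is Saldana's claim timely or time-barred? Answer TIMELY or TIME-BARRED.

TIMELY

The claim accrued on 25 May 2016, when the wrongful act occurred.
The untolled deadline — 2 years after 25 May 2016 — is 25 May 2018.
The period was tolled for 294 days by the pending related arbitration (14 October 2017 to 4 August 2018), pushing the deadline to 15 March 2019.
Because the pending criminal prosecution ran from 26 December 2018 to 11 February 2020, the deadline is extended by 412 days to 30 April 2020.
Because the defendant's absence from the jurisdiction ran from 2 April 2020 to 24 April 2021, the deadline is extended by 387 days to 22 May 2021.
Although the plaintiff's incapacity ran from 13 November 2016 to 18 February 2017, the stated rules do not make that a tolling event, so it is disregarded.
The other events in the timeline have no effect on the limitation period under the stated rules.
The 6 May 2021 filing precedes the 22 May 2021 deadline; the claim is timely.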